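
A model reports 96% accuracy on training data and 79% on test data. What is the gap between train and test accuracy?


Gap = train_accuracy - test_accuracy
= 96 - 79
= 17%
This gap suggests the model is overfitting.

17


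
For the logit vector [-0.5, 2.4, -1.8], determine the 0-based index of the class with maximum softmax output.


Softmax is a monotonic transformation, so it preserves the argmax.
We need to find the index of the maximum logit.
Index 0: -0.5
Index 1: 2.4
Index 2: -1.8
Maximum logit = 2.4 at index 1

1


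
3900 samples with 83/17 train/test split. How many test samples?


Train samples = 3900 * 83% = 3237
Test samples = 3900 - 3237
= 663

663


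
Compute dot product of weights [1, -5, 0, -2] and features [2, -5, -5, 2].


Element-wise products:
1 * 2 = 2
-5 * -5 = 25
0 * -5 = 0
-2 * 2 = -4
Sum = 2 + 25 + 0 + -4
= 23

23


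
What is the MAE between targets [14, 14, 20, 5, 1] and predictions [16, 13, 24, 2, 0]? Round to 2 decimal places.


Absolute errors: [2, 1, 4, 3, 1]
Sum of absolute errors = 11
MAE = 11 / 5 = 2.20

2.20


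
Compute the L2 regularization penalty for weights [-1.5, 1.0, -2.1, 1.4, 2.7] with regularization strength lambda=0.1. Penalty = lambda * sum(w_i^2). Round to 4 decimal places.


Squaring each weight:
(-1.5)^2 = 2.25
1.0^2 = 1.0
(-2.1)^2 = 4.41
1.4^2 = 1.96
2.7^2 = 7.29
Sum of squares = 16.91
Penalty = 0.1 * 16.91 = 1.6910

1.6910


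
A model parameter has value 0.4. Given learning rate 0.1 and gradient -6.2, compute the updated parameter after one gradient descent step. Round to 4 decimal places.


w_new = w_old - lr * gradient
= 0.4 - 0.1 * -6.2
= 0.4 - (-0.62)
= 1.0200

1.0200


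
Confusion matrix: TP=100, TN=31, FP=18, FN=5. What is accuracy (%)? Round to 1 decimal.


Accuracy = (TP + TN) / (TP + TN + FP + FN) * 100
= (100 + 31) / (100 + 31 + 18 + 5)
= 131 / 154
= 0.8506
= 85.1%

85.1


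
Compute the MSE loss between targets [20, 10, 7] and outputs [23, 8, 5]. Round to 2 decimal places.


Differences: [-3, 2, 2]
Squared errors: [9, 4, 4]
Sum of squared errors = 17
MSE = 17 / 3 = 5.67

5.67


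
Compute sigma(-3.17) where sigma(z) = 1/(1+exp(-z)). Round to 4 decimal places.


sigmoid(z) = 1 / (1 + exp(-z))
exp(-(-3.17)) = exp(3.17) = 23.8075
1 + 23.8075 = 24.8075
1 / 24.8075 = 0.0403

0.0403


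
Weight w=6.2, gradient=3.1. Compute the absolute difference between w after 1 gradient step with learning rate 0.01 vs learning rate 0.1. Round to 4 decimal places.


With lr=0.01: w_new = 6.2 - 0.01 * 3.1 = 6.169
With lr=0.1: w_new = 6.2 - 0.1 * 3.1 = 5.89
Absolute difference = |6.169 - 5.89|
= 0.2790

0.2790


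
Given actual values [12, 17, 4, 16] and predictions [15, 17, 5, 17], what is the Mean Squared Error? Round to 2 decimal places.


Differences: [-3, 0, -1, -1]
Squared errors: [9, 0, 1, 1]
Sum of squared errors = 11
MSE = 11 / 4 = 2.75

2.75


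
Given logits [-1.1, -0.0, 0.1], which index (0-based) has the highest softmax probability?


Softmax is a monotonic transformation, so it preserves the argmax.
We need to find the index of the maximum logit.
Index 0: -1.1
Index 1: -0.0
Index 2: 0.1
Maximum logit = 0.1 at index 2

2


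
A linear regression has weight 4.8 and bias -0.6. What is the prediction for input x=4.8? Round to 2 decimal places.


y = 4.8 * 4.8 + (-0.6)
= 23.04 + (-0.6)
= 22.44

22.44


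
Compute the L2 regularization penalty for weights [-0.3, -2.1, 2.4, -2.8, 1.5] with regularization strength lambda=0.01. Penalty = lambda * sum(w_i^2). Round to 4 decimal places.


Squaring each weight:
(-0.3)^2 = 0.09
(-2.1)^2 = 4.41
2.4^2 = 5.76
(-2.8)^2 = 7.84
1.5^2 = 2.25
Sum of squares = 20.35
Penalty = 0.01 * 20.35 = 0.2035

0.2035


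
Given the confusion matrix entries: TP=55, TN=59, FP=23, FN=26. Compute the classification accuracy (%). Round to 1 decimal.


Accuracy = (TP + TN) / (TP + TN + FP + FN) * 100
= (55 + 59) / (55 + 59 + 23 + 26)
= 114 / 163
= 0.6994
= 69.9%

69.9


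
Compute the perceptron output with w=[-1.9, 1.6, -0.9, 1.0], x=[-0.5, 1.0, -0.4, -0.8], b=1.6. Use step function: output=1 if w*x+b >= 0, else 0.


z = w . x + b
= -1.9*-0.5 + 1.6*1.0 + -0.9*-0.4 + 1.0*-0.8 + 1.6
= 0.95 + 1.6 + 0.36 + -0.8 + 1.6
= 2.11 + 1.6
= 3.71
Since z = 3.71 >= 0, output = 1

1


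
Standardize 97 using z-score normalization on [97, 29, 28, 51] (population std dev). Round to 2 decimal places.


Mean = (97 + 29 + 28 + 51) / 4 = 51.25
Variance = sum((x_i - mean)^2) / n = 782.1875
Std = sqrt(782.1875) = 27.9676
Z = (x - mean) / std
= (97 - 51.25) / 27.9676
= 45.75 / 27.9676
= 1.64

1.64


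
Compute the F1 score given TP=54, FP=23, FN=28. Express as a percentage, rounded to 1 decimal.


Precision = TP / (TP + FP) = 54 / 77 = 0.7013
Recall = TP / (TP + FN) = 54 / 82 = 0.6585
F1 = 2 * P * R / (P + R)
= 2 * 0.7013 * 0.6585 / (0.7013 + 0.6585)
= 0.9237 / 1.3598
= 0.6792
As percentage: 67.9%

67.9


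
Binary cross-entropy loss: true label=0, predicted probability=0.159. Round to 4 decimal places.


For y=0: Loss = -log(1-p)
= -log(1 - 0.159)
= -log(0.841)
= -(-0.1732)
= 0.1732

0.1732


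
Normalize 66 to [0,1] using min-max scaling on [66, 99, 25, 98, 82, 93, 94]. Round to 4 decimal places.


Min = 25, Max = 99
Range = 99 - 25 = 74
Scaled = (x - min) / (max - min)
= (66 - 25) / 74
= 41 / 74
= 0.5541

0.5541


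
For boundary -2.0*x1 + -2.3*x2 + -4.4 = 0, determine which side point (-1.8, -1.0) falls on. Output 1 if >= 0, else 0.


Compute -2.0 * -1.8 + -2.3 * -1.0 + -4.4
= 3.6 + 2.3 + -4.4
= 1.5
Since 1.5 >= 0, the point is on the positive side.

1


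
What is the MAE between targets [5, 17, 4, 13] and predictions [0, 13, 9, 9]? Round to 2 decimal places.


Absolute errors: [5, 4, 5, 4]
Sum of absolute errors = 18
MAE = 18 / 4 = 4.50

4.50


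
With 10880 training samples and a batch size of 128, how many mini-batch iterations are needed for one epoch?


Iterations per epoch = dataset_size / batch_size
= 10880 / 128
= 85

85


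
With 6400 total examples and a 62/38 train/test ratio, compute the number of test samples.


Train samples = 6400 * 62% = 3968
Test samples = 6400 - 3968
= 2432

2432


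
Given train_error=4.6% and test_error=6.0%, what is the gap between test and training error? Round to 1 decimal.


Generalization gap = test_error - train_error
= 6.0 - 4.6
= 1.4%
A small gap suggests good generalization.

1.4


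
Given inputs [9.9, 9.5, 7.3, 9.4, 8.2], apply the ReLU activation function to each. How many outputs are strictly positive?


ReLU(x) = max(0, x) for each element:
ReLU(9.9) = 9.9
ReLU(9.5) = 9.5
ReLU(7.3) = 7.3
ReLU(9.4) = 9.4
ReLU(8.2) = 8.2
Active neurons (>0): 5

5


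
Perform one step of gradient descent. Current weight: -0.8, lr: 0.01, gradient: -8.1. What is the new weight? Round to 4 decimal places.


w_new = w_old - lr * gradient
= -0.8 - 0.01 * -8.1
= -0.8 - (-0.081)
= -0.7190

-0.7190


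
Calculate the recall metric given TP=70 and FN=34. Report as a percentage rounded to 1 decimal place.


Recall = TP / (TP + FN) * 100
= 70 / (70 + 34)
= 70 / 104
= 0.6731
= 67.3%

67.3


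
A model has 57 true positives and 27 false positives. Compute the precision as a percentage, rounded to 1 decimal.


Precision = TP / (TP + FP) * 100
= 57 / (57 + 27)
= 57 / 84
= 0.6786
= 67.9%

67.9


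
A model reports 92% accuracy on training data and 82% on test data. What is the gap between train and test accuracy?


Gap = train_accuracy - test_accuracy
= 92 - 82
= 10%
This moderate gap may indicate mild overfitting.

10


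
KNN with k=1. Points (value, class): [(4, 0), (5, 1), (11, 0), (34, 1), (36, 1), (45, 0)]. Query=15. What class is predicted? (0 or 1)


Distances from query 15:
Point 11 (class 0): distance = 4
K=1 nearest neighbors: classes = [0]
Votes for class 1: 0 / 1
Majority vote => class 0

0


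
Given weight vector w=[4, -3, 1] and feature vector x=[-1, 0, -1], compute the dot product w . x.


Element-wise products:
4 * -1 = -4
-3 * 0 = 0
1 * -1 = -1
Sum = -4 + 0 + -1
= -5

-5


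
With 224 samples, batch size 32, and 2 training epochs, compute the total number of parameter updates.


Iterations per epoch = 224 / 32 = 7
Total updates = iterations_per_epoch * epochs
= 7 * 2
= 14

14


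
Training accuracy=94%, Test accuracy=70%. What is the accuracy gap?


Gap = train_accuracy - test_accuracy
= 94 - 70
= 24%
This large gap strongly indicates overfitting.

24


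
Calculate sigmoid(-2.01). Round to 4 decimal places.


sigmoid(z) = 1 / (1 + exp(-z))
exp(-(-2.01)) = exp(2.01) = 7.4633
1 + 7.4633 = 8.4633
1 / 8.4633 = 0.1182

0.1182


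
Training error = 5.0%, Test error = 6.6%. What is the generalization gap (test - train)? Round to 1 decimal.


Generalization gap = test_error - train_error
= 6.6 - 5.0
= 1.6%
A small gap suggests good generalization.

1.6


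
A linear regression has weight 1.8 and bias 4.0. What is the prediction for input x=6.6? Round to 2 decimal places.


y = 1.8 * 6.6 + (4.0)
= 11.88 + (4.0)
= 15.88

15.88


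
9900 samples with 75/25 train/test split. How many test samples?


Train samples = 9900 * 75% = 7425
Test samples = 9900 - 7425
= 2475

2475


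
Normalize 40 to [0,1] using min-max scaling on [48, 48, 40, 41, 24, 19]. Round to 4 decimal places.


Min = 19, Max = 48
Range = 48 - 19 = 29
Scaled = (x - min) / (max - min)
= (40 - 19) / 29
= 21 / 29
= 0.7241

0.7241


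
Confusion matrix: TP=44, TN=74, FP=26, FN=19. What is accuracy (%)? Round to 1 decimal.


Accuracy = (TP + TN) / (TP + TN + FP + FN) * 100
= (44 + 74) / (44 + 74 + 26 + 19)
= 118 / 163
= 0.7239
= 72.4%

72.4


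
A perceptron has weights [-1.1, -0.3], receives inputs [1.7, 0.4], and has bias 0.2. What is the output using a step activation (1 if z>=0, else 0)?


z = w . x + b
= -1.1*1.7 + -0.3*0.4 + 0.2
= -1.87 + -0.12 + 0.2
= -1.99 + 0.2
= -1.79
Since z = -1.79 < 0, output = 0

0


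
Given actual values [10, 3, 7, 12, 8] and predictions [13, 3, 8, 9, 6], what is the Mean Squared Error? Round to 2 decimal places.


Differences: [-3, 0, -1, 3, 2]
Squared errors: [9, 0, 1, 9, 4]
Sum of squared errors = 23
MSE = 23 / 5 = 4.60

4.60


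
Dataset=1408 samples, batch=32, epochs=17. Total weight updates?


Iterations per epoch = 1408 / 32 = 44
Total updates = iterations_per_epoch * epochs
= 44 * 17
= 748

748


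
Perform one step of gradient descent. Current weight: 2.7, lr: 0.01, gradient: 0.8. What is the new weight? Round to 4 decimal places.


w_new = w_old - lr * gradient
= 2.7 - 0.01 * 0.8
= 2.7 - (0.008)
= 2.6920

2.6920


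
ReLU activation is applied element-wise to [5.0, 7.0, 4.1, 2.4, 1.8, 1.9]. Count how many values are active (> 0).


ReLU(x) = max(0, x) for each element:
ReLU(5.0) = 5.0
ReLU(7.0) = 7.0
ReLU(4.1) = 4.1
ReLU(2.4) = 2.4
ReLU(1.8) = 1.8
ReLU(1.9) = 1.9
Active neurons (>0): 6

6


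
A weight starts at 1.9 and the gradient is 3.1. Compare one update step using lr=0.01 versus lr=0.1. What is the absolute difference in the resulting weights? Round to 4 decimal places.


With lr=0.01: w_new = 1.9 - 0.01 * 3.1 = 1.869
With lr=0.1: w_new = 1.9 - 0.1 * 3.1 = 1.59
Absolute difference = |1.869 - 1.59|
= 0.2790

0.2790


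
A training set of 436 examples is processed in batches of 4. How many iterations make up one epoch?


Iterations per epoch = dataset_size / batch_size
= 436 / 4
= 109

109


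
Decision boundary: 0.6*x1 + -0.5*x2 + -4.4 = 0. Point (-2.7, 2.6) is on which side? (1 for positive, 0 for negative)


Compute 0.6 * -2.7 + -0.5 * 2.6 + -4.4
= -1.62 + -1.3 + -4.4
= -7.32
Since -7.32 < 0, the point is on the negative side.

0


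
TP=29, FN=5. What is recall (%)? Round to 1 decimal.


Recall = TP / (TP + FN) * 100
= 29 / (29 + 5)
= 29 / 34
= 0.8529
= 85.3%

85.3


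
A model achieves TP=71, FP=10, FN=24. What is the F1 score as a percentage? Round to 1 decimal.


Precision = TP / (TP + FP) = 71 / 81 = 0.8765
Recall = TP / (TP + FN) = 71 / 95 = 0.7474
F1 = 2 * P * R / (P + R)
= 2 * 0.8765 * 0.7474 / (0.8765 + 0.7474)
= 1.3102 / 1.6239
= 0.8068
As percentage: 80.7%

80.7


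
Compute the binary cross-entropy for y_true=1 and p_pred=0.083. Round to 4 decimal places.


For y=1: Loss = -log(p)
= -log(0.083)
= -(-2.4889)
= 2.4889

2.4889


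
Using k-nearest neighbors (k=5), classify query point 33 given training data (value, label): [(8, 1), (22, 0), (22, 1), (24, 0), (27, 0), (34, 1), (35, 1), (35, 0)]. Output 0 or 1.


Distances from query 33:
Point 34 (class 1): distance = 1
Point 35 (class 0): distance = 2
Point 35 (class 1): distance = 2
Point 27 (class 0): distance = 6
Point 24 (class 0): distance = 9
K=5 nearest neighbors: classes = [1, 0, 1, 0, 0]
Votes for class 1: 2 / 5
Majority vote => class 0

0


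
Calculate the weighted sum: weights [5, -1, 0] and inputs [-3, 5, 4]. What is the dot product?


Element-wise products:
5 * -3 = -15
-1 * 5 = -5
0 * 4 = 0
Sum = -15 + -5 + 0
= -20

-20


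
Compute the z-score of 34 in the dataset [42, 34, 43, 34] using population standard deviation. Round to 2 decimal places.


Mean = (42 + 34 + 43 + 34) / 4 = 38.25
Variance = sum((x_i - mean)^2) / n = 18.1875
Std = sqrt(18.1875) = 4.2647
Z = (x - mean) / std
= (34 - 38.25) / 4.2647
= -4.25 / 4.2647
= -1.00

-1.00


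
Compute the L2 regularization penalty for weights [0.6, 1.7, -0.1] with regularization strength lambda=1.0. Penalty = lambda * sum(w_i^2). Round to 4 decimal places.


Squaring each weight:
0.6^2 = 0.36
1.7^2 = 2.89
(-0.1)^2 = 0.01
Sum of squares = 3.26
Penalty = 1.0 * 3.26 = 3.2600

3.2600


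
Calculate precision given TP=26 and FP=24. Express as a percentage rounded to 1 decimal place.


Precision = TP / (TP + FP) * 100
= 26 / (26 + 24)
= 26 / 50
= 0.52
= 52.0%

52.0


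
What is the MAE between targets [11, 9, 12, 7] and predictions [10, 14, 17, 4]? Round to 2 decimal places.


Absolute errors: [1, 5, 5, 3]
Sum of absolute errors = 14
MAE = 14 / 4 = 3.50

3.50


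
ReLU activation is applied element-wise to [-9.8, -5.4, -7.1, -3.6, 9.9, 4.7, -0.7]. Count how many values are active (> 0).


ReLU(x) = max(0, x) for each element:
ReLU(-9.8) = 0
ReLU(-5.4) = 0
ReLU(-7.1) = 0
ReLU(-3.6) = 0
ReLU(9.9) = 9.9
ReLU(4.7) = 4.7
ReLU(-0.7) = 0
Active neurons (>0): 2

2


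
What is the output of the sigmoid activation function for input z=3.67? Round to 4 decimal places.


sigmoid(z) = 1 / (1 + exp(-z))
exp(-(3.67)) = exp(-3.67) = 0.0255
1 + 0.0255 = 1.0255
1 / 1.0255 = 0.9752

0.9752


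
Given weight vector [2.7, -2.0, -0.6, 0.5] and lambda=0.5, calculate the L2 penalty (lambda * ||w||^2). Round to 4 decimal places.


Squaring each weight:
2.7^2 = 7.29
(-2.0)^2 = 4.0
(-0.6)^2 = 0.36
0.5^2 = 0.25
Sum of squares = 11.9
Penalty = 0.5 * 11.9 = 5.9500

5.9500


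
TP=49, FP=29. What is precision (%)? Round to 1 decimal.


Precision = TP / (TP + FP) * 100
= 49 / (49 + 29)
= 49 / 78
= 0.6282
= 62.8%

62.8


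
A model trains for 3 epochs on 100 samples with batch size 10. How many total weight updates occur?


Iterations per epoch = 100 / 10 = 10
Total updates = iterations_per_epoch * epochs
= 10 * 3
= 30

30


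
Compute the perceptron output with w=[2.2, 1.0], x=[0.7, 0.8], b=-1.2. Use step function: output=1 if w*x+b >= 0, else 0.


z = w . x + b
= 2.2*0.7 + 1.0*0.8 + -1.2
= 1.54 + 0.8 + -1.2
= 2.34 + -1.2
= 1.14
Since z = 1.14 >= 0, output = 1

1


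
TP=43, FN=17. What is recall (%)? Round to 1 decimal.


Recall = TP / (TP + FN) * 100
= 43 / (43 + 17)
= 43 / 60
= 0.7167
= 71.7%

71.7


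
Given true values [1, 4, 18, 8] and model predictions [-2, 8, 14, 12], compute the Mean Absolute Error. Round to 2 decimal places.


Absolute errors: [3, 4, 4, 4]
Sum of absolute errors = 15
MAE = 15 / 4 = 3.75

3.75


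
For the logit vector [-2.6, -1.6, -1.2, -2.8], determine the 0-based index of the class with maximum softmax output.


Softmax is a monotonic transformation, so it preserves the argmax.
We need to find the index of the maximum logit.
Index 0: -2.6
Index 1: -1.6
Index 2: -1.2
Index 3: -2.8
Maximum logit = -1.2 at index 2

2


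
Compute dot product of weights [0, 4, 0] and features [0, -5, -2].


Element-wise products:
0 * 0 = 0
4 * -5 = -20
0 * -2 = 0
Sum = 0 + -20 + 0
= -20

-20


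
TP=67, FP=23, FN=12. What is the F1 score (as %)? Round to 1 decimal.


Precision = TP / (TP + FP) = 67 / 90 = 0.7444
Recall = TP / (TP + FN) = 67 / 79 = 0.8481
F1 = 2 * P * R / (P + R)
= 2 * 0.7444 * 0.8481 / (0.7444 + 0.8481)
= 1.2627 / 1.5925
= 0.7929
As percentage: 79.3%

79.3


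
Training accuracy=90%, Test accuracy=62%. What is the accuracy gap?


Gap = train_accuracy - test_accuracy
= 90 - 62
= 28%
This large gap strongly indicates overfitting.

28


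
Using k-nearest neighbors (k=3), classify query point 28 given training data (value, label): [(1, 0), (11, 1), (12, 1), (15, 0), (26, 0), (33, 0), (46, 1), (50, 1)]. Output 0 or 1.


Distances from query 28:
Point 26 (class 0): distance = 2
Point 33 (class 0): distance = 5
Point 15 (class 0): distance = 13
K=3 nearest neighbors: classes = [0, 0, 0]
Votes for class 1: 0 / 3
Majority vote => class 0

0


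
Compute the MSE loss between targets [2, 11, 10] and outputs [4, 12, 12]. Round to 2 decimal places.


Differences: [-2, -1, -2]
Squared errors: [4, 1, 4]
Sum of squared errors = 9
MSE = 9 / 3 = 3.00

3.00


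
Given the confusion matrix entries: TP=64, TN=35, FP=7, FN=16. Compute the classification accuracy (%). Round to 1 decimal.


Accuracy = (TP + TN) / (TP + TN + FP + FN) * 100
= (64 + 35) / (64 + 35 + 7 + 16)
= 99 / 122
= 0.8115
= 81.1%

81.1


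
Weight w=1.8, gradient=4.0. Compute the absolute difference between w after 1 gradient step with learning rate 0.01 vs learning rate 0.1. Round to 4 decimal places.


With lr=0.01: w_new = 1.8 - 0.01 * 4.0 = 1.76
With lr=0.1: w_new = 1.8 - 0.1 * 4.0 = 1.4
Absolute difference = |1.76 - 1.4|
= 0.3600

0.3600


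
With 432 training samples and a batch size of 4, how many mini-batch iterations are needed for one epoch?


Iterations per epoch = dataset_size / batch_size
= 432 / 4
= 108

108


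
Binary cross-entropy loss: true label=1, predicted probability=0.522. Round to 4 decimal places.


For y=1: Loss = -log(p)
= -log(0.522)
= -(-0.6501)
= 0.6501

0.6501


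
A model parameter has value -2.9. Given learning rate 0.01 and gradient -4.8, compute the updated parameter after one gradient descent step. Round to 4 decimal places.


w_new = w_old - lr * gradient
= -2.9 - 0.01 * -4.8
= -2.9 - (-0.048)
= -2.8520

-2.8520


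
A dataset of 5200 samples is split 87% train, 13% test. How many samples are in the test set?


Train samples = 5200 * 87% = 4524
Test samples = 5200 - 4524
= 676

676


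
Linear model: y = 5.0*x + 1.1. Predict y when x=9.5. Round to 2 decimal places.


y = 5.0 * 9.5 + (1.1)
= 47.5 + (1.1)
= 48.60

48.60


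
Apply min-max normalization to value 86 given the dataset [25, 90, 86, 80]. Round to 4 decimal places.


Min = 25, Max = 90
Range = 90 - 25 = 65
Scaled = (x - min) / (max - min)
= (86 - 25) / 65
= 61 / 65
= 0.9385

0.9385


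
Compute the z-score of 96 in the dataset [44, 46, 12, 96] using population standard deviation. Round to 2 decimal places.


Mean = (44 + 46 + 12 + 96) / 4 = 49.5
Variance = sum((x_i - mean)^2) / n = 902.75
Std = sqrt(902.75) = 30.0458
Z = (x - mean) / std
= (96 - 49.5) / 30.0458
= 46.5 / 30.0458
= 1.55

1.55


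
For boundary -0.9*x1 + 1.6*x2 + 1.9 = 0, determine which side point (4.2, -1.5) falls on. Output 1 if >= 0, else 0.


Compute -0.9 * 4.2 + 1.6 * -1.5 + 1.9
= -3.78 + -2.4 + 1.9
= -4.28
Since -4.28 < 0, the point is on the negative side.

0


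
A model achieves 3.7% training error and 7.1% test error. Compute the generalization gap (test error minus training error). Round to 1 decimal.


Generalization gap = test_error - train_error
= 7.1 - 3.7
= 3.4%
A moderate gap.

3.4


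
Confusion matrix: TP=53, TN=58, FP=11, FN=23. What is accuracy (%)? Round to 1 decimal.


Accuracy = (TP + TN) / (TP + TN + FP + FN) * 100
= (53 + 58) / (53 + 58 + 11 + 23)
= 111 / 145
= 0.7655
= 76.6%

76.6


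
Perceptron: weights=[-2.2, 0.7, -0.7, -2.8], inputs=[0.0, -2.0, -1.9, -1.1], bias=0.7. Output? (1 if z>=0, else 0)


z = w . x + b
= -2.2*0.0 + 0.7*-2.0 + -0.7*-1.9 + -2.8*-1.1 + 0.7
= -0.0 + -1.4 + 1.33 + 3.08 + 0.7
= 3.01 + 0.7
= 3.71
Since z = 3.71 >= 0, output = 1

1


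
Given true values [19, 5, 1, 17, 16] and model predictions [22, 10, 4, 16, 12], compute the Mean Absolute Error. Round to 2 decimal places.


Absolute errors: [3, 5, 3, 1, 4]
Sum of absolute errors = 16
MAE = 16 / 5 = 3.20

3.20


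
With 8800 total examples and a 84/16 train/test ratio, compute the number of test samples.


Train samples = 8800 * 84% = 7392
Test samples = 8800 - 7392
= 1408

1408


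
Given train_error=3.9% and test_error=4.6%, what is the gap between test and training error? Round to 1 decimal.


Generalization gap = test_error - train_error
= 4.6 - 3.9
= 0.7%
A small gap suggests good generalization.

0.7


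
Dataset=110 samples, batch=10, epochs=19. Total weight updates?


Iterations per epoch = 110 / 10 = 11
Total updates = iterations_per_epoch * epochs
= 11 * 19
= 209

209


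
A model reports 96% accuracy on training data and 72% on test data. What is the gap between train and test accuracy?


Gap = train_accuracy - test_accuracy
= 96 - 72
= 24%
This large gap strongly indicates overfitting.

24


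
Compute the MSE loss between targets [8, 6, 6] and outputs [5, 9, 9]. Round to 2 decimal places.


Differences: [3, -3, -3]
Squared errors: [9, 9, 9]
Sum of squared errors = 27
MSE = 27 / 3 = 9.00

9.00


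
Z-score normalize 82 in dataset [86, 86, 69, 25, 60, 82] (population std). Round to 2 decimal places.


Mean = (86 + 86 + 69 + 25 + 60 + 82) / 6 = 68.0
Variance = sum((x_i - mean)^2) / n = 459.6667
Std = sqrt(459.6667) = 21.4398
Z = (x - mean) / std
= (82 - 68.0) / 21.4398
= 14.0 / 21.4398
= 0.65

0.65


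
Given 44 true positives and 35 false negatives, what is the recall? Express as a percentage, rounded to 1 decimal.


Recall = TP / (TP + FN) * 100
= 44 / (44 + 35)
= 44 / 79
= 0.557
= 55.7%

55.7


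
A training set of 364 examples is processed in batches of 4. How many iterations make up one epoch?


Iterations per epoch = dataset_size / batch_size
= 364 / 4
= 91

91


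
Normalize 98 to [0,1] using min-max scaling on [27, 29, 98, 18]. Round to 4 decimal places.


Min = 18, Max = 98
Range = 98 - 18 = 80
Scaled = (x - min) / (max - min)
= (98 - 18) / 80
= 80 / 80
= 1.0000

1.0000


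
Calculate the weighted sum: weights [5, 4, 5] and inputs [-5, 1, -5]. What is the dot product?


Element-wise products:
5 * -5 = -25
4 * 1 = 4
5 * -5 = -25
Sum = -25 + 4 + -25
= -46

-46


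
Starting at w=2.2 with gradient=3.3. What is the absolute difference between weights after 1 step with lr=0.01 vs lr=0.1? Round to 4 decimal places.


With lr=0.01: w_new = 2.2 - 0.01 * 3.3 = 2.167
With lr=0.1: w_new = 2.2 - 0.1 * 3.3 = 1.87
Absolute difference = |2.167 - 1.87|
= 0.2970

0.2970


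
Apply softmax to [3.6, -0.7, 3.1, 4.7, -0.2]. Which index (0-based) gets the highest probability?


Softmax is a monotonic transformation, so it preserves the argmax.
We need to find the index of the maximum logit.
Index 0: 3.6
Index 1: -0.7
Index 2: 3.1
Index 3: 4.7
Index 4: -0.2
Maximum logit = 4.7 at index 3

3


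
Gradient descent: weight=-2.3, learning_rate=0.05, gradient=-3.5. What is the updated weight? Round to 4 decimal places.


w_new = w_old - lr * gradient
= -2.3 - 0.05 * -3.5
= -2.3 - (-0.175)
= -2.1250

-2.1250


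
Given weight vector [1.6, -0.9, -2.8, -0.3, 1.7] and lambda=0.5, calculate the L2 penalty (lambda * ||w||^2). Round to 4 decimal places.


Squaring each weight:
1.6^2 = 2.56
(-0.9)^2 = 0.81
(-2.8)^2 = 7.84
(-0.3)^2 = 0.09
1.7^2 = 2.89
Sum of squares = 14.19
Penalty = 0.5 * 14.19 = 7.0950

7.0950


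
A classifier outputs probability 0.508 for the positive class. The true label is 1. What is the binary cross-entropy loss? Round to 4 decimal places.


For y=1: Loss = -log(p)
= -log(0.508)
= -(-0.6773)
= 0.6773

0.6773


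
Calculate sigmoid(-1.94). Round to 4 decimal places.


sigmoid(z) = 1 / (1 + exp(-z))
exp(-(-1.94)) = exp(1.94) = 6.9588
1 + 6.9588 = 7.9588
1 / 7.9588 = 0.1256

0.1256


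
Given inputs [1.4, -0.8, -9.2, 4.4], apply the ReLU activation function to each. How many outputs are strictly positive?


ReLU(x) = max(0, x) for each element:
ReLU(1.4) = 1.4
ReLU(-0.8) = 0
ReLU(-9.2) = 0
ReLU(4.4) = 4.4
Active neurons (>0): 2

2


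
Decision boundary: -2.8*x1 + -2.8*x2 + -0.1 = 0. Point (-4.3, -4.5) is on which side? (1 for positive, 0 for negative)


Compute -2.8 * -4.3 + -2.8 * -4.5 + -0.1
= 12.04 + 12.6 + -0.1
= 24.54
Since 24.54 >= 0, the point is on the positive side.

1


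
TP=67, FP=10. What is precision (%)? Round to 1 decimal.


Precision = TP / (TP + FP) * 100
= 67 / (67 + 10)
= 67 / 77
= 0.8701
= 87.0%

87.0


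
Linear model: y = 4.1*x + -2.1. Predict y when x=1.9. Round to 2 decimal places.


y = 4.1 * 1.9 + (-2.1)
= 7.79 + (-2.1)
= 5.69

5.69


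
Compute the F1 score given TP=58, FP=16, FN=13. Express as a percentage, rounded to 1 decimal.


Precision = TP / (TP + FP) = 58 / 74 = 0.7838
Recall = TP / (TP + FN) = 58 / 71 = 0.8169
F1 = 2 * P * R / (P + R)
= 2 * 0.7838 * 0.8169 / (0.7838 + 0.8169)
= 1.2805 / 1.6007
= 0.8
As percentage: 80.0%

80.0


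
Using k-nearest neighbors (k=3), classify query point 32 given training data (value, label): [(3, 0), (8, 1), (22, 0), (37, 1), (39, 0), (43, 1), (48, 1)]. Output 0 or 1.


Distances from query 32:
Point 37 (class 1): distance = 5
Point 39 (class 0): distance = 7
Point 22 (class 0): distance = 10
K=3 nearest neighbors: classes = [1, 0, 0]
Votes for class 1: 1 / 3
Majority vote => class 0

0


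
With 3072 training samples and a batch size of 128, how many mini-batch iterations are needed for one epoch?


Iterations per epoch = dataset_size / batch_size
= 3072 / 128
= 24

24


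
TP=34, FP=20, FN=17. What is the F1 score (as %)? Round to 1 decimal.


Precision = TP / (TP + FP) = 34 / 54 = 0.6296
Recall = TP / (TP + FN) = 34 / 51 = 0.6667
F1 = 2 * P * R / (P + R)
= 2 * 0.6296 * 0.6667 / (0.6296 + 0.6667)
= 0.8395 / 1.2963
= 0.6476
As percentage: 64.8%

64.8


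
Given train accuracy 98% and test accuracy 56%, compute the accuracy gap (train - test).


Gap = train_accuracy - test_accuracy
= 98 - 56
= 42%
This large gap strongly indicates overfitting.

42


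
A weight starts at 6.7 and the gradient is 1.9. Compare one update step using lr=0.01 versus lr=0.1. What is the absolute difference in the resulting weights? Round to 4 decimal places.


With lr=0.01: w_new = 6.7 - 0.01 * 1.9 = 6.681
With lr=0.1: w_new = 6.7 - 0.1 * 1.9 = 6.51
Absolute difference = |6.681 - 6.51|
= 0.1710

0.1710


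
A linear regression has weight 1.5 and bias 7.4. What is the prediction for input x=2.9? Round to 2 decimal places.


y = 1.5 * 2.9 + (7.4)
= 4.35 + (7.4)
= 11.75

11.75


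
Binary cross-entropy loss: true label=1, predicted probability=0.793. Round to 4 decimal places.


For y=1: Loss = -log(p)
= -log(0.793)
= -(-0.2319)
= 0.2319

0.2319


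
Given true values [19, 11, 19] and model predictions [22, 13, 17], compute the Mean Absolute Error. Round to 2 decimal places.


Absolute errors: [3, 2, 2]
Sum of absolute errors = 7
MAE = 7 / 3 = 2.33

2.33


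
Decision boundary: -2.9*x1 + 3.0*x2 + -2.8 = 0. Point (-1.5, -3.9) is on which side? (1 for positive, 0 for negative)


Compute -2.9 * -1.5 + 3.0 * -3.9 + -2.8
= 4.35 + -11.7 + -2.8
= -10.15
Since -10.15 < 0, the point is on the negative side.

0


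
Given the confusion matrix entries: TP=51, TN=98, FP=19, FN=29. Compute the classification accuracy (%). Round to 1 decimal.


Accuracy = (TP + TN) / (TP + TN + FP + FN) * 100
= (51 + 98) / (51 + 98 + 19 + 29)
= 149 / 197
= 0.7563
= 75.6%

75.6


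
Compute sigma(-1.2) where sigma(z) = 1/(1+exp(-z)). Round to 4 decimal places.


sigmoid(z) = 1 / (1 + exp(-z))
exp(-(-1.2)) = exp(1.2) = 3.3201
1 + 3.3201 = 4.3201
1 / 4.3201 = 0.2315

0.2315


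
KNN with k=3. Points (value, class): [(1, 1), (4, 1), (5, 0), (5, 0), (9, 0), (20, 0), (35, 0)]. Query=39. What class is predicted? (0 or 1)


Distances from query 39:
Point 35 (class 0): distance = 4
Point 20 (class 0): distance = 19
Point 9 (class 0): distance = 30
K=3 nearest neighbors: classes = [0, 0, 0]
Votes for class 1: 0 / 3
Majority vote => class 0

0


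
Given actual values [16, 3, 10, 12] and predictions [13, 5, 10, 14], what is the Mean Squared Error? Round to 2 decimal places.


Differences: [3, -2, 0, -2]
Squared errors: [9, 4, 0, 4]
Sum of squared errors = 17
MSE = 17 / 4 = 4.25

4.25


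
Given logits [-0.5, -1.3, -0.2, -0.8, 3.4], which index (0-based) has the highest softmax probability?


Softmax is a monotonic transformation, so it preserves the argmax.
We need to find the index of the maximum logit.
Index 0: -0.5
Index 1: -1.3
Index 2: -0.2
Index 3: -0.8
Index 4: 3.4
Maximum logit = 3.4 at index 4

4


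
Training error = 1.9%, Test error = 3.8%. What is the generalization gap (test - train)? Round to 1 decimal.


Generalization gap = test_error - train_error
= 3.8 - 1.9
= 1.9%
A small gap suggests good generalization.

1.9


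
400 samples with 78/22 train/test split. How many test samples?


Train samples = 400 * 78% = 312
Test samples = 400 - 312
= 88

88


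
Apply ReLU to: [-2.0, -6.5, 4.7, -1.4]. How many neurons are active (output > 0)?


ReLU(x) = max(0, x) for each element:
ReLU(-2.0) = 0
ReLU(-6.5) = 0
ReLU(4.7) = 4.7
ReLU(-1.4) = 0
Active neurons (>0): 1

1


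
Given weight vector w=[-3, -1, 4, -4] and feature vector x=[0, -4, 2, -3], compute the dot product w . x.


Element-wise products:
-3 * 0 = 0
-1 * -4 = 4
4 * 2 = 8
-4 * -3 = 12
Sum = 0 + 4 + 8 + 12
= 24

24


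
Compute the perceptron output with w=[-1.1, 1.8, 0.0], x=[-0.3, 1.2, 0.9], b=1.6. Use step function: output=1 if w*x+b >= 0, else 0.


z = w . x + b
= -1.1*-0.3 + 1.8*1.2 + 0.0*0.9 + 1.6
= 0.33 + 2.16 + 0.0 + 1.6
= 2.49 + 1.6
= 4.09
Since z = 4.09 >= 0, output = 1

1


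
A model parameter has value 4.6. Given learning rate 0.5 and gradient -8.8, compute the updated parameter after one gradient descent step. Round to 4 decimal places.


w_new = w_old - lr * gradient
= 4.6 - 0.5 * -8.8
= 4.6 - (-4.4)
= 9.0000

9.0000


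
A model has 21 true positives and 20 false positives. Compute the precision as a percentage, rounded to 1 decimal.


Precision = TP / (TP + FP) * 100
= 21 / (21 + 20)
= 21 / 41
= 0.5122
= 51.2%

51.2


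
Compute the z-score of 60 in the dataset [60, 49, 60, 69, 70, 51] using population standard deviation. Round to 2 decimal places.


Mean = (60 + 49 + 60 + 69 + 70 + 51) / 6 = 59.8333
Variance = sum((x_i - mean)^2) / n = 63.8056
Std = sqrt(63.8056) = 7.9878
Z = (x - mean) / std
= (60 - 59.8333) / 7.9878
= 0.1667 / 7.9878
= 0.02

0.02


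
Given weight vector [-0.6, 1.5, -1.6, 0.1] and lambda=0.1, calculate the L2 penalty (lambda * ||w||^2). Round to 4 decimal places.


Squaring each weight:
(-0.6)^2 = 0.36
1.5^2 = 2.25
(-1.6)^2 = 2.56
0.1^2 = 0.01
Sum of squares = 5.18
Penalty = 0.1 * 5.18 = 0.5180

0.5180


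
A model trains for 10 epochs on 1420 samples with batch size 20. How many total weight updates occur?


Iterations per epoch = 1420 / 20 = 71
Total updates = iterations_per_epoch * epochs
= 71 * 10
= 710

710


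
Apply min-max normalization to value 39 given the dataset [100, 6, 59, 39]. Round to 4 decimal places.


Min = 6, Max = 100
Range = 100 - 6 = 94
Scaled = (x - min) / (max - min)
= (39 - 6) / 94
= 33 / 94
= 0.3511

0.3511


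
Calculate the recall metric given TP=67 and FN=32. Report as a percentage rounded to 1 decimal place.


Recall = TP / (TP + FN) * 100
= 67 / (67 + 32)
= 67 / 99
= 0.6768
= 67.7%

67.7


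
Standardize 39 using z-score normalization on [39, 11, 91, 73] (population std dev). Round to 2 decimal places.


Mean = (39 + 11 + 91 + 73) / 4 = 53.5
Variance = sum((x_i - mean)^2) / n = 950.75
Std = sqrt(950.75) = 30.8342
Z = (x - mean) / std
= (39 - 53.5) / 30.8342
= -14.5 / 30.8342
= -0.47

-0.47


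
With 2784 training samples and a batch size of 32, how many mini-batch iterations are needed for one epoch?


Iterations per epoch = dataset_size / batch_size
= 2784 / 32
= 87

87


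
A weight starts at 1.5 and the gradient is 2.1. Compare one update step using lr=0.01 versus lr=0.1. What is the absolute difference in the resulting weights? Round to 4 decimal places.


With lr=0.01: w_new = 1.5 - 0.01 * 2.1 = 1.479
With lr=0.1: w_new = 1.5 - 0.1 * 2.1 = 1.29
Absolute difference = |1.479 - 1.29|
= 0.1890

0.1890


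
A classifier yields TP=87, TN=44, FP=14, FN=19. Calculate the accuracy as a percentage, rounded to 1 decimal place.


Accuracy = (TP + TN) / (TP + TN + FP + FN) * 100
= (87 + 44) / (87 + 44 + 14 + 19)
= 131 / 164
= 0.7988
= 79.9%

79.9


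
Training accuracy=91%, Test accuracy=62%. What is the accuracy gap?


Gap = train_accuracy - test_accuracy
= 91 - 62
= 29%
This large gap strongly indicates overfitting.

29


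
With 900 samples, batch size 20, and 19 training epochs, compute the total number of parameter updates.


Iterations per epoch = 900 / 20 = 45
Total updates = iterations_per_epoch * epochs
= 45 * 19
= 855

855


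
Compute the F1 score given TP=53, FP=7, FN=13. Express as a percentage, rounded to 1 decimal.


Precision = TP / (TP + FP) = 53 / 60 = 0.8833
Recall = TP / (TP + FN) = 53 / 66 = 0.803
F1 = 2 * P * R / (P + R)
= 2 * 0.8833 * 0.803 / (0.8833 + 0.803)
= 1.4187 / 1.6864
= 0.8413
As percentage: 84.1%

84.1


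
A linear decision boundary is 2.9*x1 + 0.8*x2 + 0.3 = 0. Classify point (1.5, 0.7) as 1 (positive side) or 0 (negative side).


Compute 2.9 * 1.5 + 0.8 * 0.7 + 0.3
= 4.35 + 0.56 + 0.3
= 5.21
Since 5.21 >= 0, the point is on the positive side.

1


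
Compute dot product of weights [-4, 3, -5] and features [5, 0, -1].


Element-wise products:
-4 * 5 = -20
3 * 0 = 0
-5 * -1 = 5
Sum = -20 + 0 + 5
= -15

-15


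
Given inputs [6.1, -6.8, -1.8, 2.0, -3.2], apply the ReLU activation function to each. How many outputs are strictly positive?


ReLU(x) = max(0, x) for each element:
ReLU(6.1) = 6.1
ReLU(-6.8) = 0
ReLU(-1.8) = 0
ReLU(2.0) = 2.0
ReLU(-3.2) = 0
Active neurons (>0): 2

2


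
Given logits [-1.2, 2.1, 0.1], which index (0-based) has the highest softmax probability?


Softmax is a monotonic transformation, so it preserves the argmax.
We need to find the index of the maximum logit.
Index 0: -1.2
Index 1: 2.1
Index 2: 0.1
Maximum logit = 2.1 at index 1

1


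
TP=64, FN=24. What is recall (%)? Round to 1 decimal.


Recall = TP / (TP + FN) * 100
= 64 / (64 + 24)
= 64 / 88
= 0.7273
= 72.7%

72.7


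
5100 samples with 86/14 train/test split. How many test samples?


Train samples = 5100 * 86% = 4386
Test samples = 5100 - 4386
= 714

714


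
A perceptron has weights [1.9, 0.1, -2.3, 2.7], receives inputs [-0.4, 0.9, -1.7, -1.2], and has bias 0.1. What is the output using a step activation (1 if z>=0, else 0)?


z = w . x + b
= 1.9*-0.4 + 0.1*0.9 + -2.3*-1.7 + 2.7*-1.2 + 0.1
= -0.76 + 0.09 + 3.91 + -3.24 + 0.1
= -0.0 + 0.1
= 0.1
Since z = 0.1 >= 0, output = 1

1


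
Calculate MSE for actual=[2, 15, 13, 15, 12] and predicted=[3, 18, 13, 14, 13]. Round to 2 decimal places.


Differences: [-1, -3, 0, 1, -1]
Squared errors: [1, 9, 0, 1, 1]
Sum of squared errors = 12
MSE = 12 / 5 = 2.40

2.40


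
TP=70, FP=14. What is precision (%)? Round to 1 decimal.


Precision = TP / (TP + FP) * 100
= 70 / (70 + 14)
= 70 / 84
= 0.8333
= 83.3%

83.3


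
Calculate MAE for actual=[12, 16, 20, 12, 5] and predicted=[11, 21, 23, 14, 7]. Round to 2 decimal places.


Absolute errors: [1, 5, 3, 2, 2]
Sum of absolute errors = 13
MAE = 13 / 5 = 2.60

2.60


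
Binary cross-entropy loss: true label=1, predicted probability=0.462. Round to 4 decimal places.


For y=1: Loss = -log(p)
= -log(0.462)
= -(-0.7722)
= 0.7722

0.7722


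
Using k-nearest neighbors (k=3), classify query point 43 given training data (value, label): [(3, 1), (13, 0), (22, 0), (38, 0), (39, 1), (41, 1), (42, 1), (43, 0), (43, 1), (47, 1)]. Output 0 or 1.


Distances from query 43:
Point 43 (class 0): distance = 0
Point 43 (class 1): distance = 0
Point 42 (class 1): distance = 1
K=3 nearest neighbors: classes = [0, 1, 1]
Votes for class 1: 2 / 3
Majority vote => class 1

1


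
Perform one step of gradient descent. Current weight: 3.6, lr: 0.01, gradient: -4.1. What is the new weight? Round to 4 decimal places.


w_new = w_old - lr * gradient
= 3.6 - 0.01 * -4.1
= 3.6 - (-0.041)
= 3.6410

3.6410


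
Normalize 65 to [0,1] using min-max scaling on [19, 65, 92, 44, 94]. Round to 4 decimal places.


Min = 19, Max = 94
Range = 94 - 19 = 75
Scaled = (x - min) / (max - min)
= (65 - 19) / 75
= 46 / 75
= 0.6133

0.6133


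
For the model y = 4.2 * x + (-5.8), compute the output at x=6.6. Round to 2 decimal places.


y = 4.2 * 6.6 + (-5.8)
= 27.72 + (-5.8)
= 21.92

21.92


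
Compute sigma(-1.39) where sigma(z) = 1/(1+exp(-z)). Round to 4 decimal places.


sigmoid(z) = 1 / (1 + exp(-z))
exp(-(-1.39)) = exp(1.39) = 4.0149
1 + 4.0149 = 5.0149
1 / 5.0149 = 0.1994

0.1994


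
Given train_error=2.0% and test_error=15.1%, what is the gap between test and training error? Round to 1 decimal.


Generalization gap = test_error - train_error
= 15.1 - 2.0
= 13.1%
A large gap suggests overfitting.

13.1


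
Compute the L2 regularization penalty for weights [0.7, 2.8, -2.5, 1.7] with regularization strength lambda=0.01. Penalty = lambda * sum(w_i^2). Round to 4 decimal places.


Squaring each weight:
0.7^2 = 0.49
2.8^2 = 7.84
(-2.5)^2 = 6.25
1.7^2 = 2.89
Sum of squares = 17.47
Penalty = 0.01 * 17.47 = 0.1747

0.1747


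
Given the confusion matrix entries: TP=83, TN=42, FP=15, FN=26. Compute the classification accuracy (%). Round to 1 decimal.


Accuracy = (TP + TN) / (TP + TN + FP + FN) * 100
= (83 + 42) / (83 + 42 + 15 + 26)
= 125 / 166
= 0.753
= 75.3%

75.3


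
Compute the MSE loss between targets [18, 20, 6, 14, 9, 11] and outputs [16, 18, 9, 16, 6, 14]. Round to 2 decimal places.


Differences: [2, 2, -3, -2, 3, -3]
Squared errors: [4, 4, 9, 4, 9, 9]
Sum of squared errors = 39
MSE = 39 / 6 = 6.50

6.50


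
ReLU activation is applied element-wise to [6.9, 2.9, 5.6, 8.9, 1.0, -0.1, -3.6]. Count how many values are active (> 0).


ReLU(x) = max(0, x) for each element:
ReLU(6.9) = 6.9
ReLU(2.9) = 2.9
ReLU(5.6) = 5.6
ReLU(8.9) = 8.9
ReLU(1.0) = 1.0
ReLU(-0.1) = 0
ReLU(-3.6) = 0
Active neurons (>0): 5

5


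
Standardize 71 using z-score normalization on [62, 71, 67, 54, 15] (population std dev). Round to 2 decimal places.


Mean = (62 + 71 + 67 + 54 + 15) / 5 = 53.8
Variance = sum((x_i - mean)^2) / n = 408.56
Std = sqrt(408.56) = 20.2129
Z = (x - mean) / std
= (71 - 53.8) / 20.2129
= 17.2 / 20.2129
= 0.85

0.85


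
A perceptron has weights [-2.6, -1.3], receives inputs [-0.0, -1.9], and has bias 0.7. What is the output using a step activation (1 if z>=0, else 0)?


z = w . x + b
= -2.6*-0.0 + -1.3*-1.9 + 0.7
= 0.0 + 2.47 + 0.7
= 2.47 + 0.7
= 3.17
Since z = 3.17 >= 0, output = 1

1


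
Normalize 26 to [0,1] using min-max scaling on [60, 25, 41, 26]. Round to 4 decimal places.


Min = 25, Max = 60
Range = 60 - 25 = 35
Scaled = (x - min) / (max - min)
= (26 - 25) / 35
= 1 / 35
= 0.0286

0.0286
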